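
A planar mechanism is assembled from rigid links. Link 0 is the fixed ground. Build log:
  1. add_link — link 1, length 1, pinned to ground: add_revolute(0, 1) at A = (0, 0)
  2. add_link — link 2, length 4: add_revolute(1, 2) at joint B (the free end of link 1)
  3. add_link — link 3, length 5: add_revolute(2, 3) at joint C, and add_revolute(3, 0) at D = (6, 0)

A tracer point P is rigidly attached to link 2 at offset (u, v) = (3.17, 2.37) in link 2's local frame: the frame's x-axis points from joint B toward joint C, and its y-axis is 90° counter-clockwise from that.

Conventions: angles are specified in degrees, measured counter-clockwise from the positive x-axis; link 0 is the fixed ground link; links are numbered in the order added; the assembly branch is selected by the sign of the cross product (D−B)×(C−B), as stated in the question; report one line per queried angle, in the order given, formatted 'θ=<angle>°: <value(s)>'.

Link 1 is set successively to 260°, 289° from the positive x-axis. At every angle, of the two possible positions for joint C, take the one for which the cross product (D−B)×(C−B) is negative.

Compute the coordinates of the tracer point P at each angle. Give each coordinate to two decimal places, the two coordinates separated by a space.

A=(0,0), D=(6.00,0)
θ=260°: B = A + 1.00·(cos260°, sin260°) = (-0.1736, -0.9848)
θ=260°: |BD| = 6.2517
θ=260°: circle(B,4.00) ∩ circle(D,5.00): a=2.4060, h=3.1955
θ=260°:   candidates: C₊=(1.6990,2.5498) cross=19.977; C₋=(2.7057,-3.7614) cross=-19.977
θ=260°:   branch - wants cross < 0 → take C=(2.7057,-3.7614) (cross=-19.977)
θ=260°: ex = (C−B)/|BC| = (0.7198,-0.6941); ey = (0.6941,0.7198)
θ=260°: P = B + 3.17·ex + 2.37·ey = (3.7534,-1.4792)
θ=289°: B = A + 1.00·(cos289°, sin289°) = (0.3256, -0.9455)
θ=289°: |BD| = 5.7527
θ=289°: circle(B,4.00) ∩ circle(D,5.00): a=2.0941, h=3.4080
θ=289°:   candidates: C₊=(1.8310,2.7604) cross=19.605; C₋=(2.9513,-3.9630) cross=-19.605
θ=289°:   branch - wants cross < 0 → take C=(2.9513,-3.9630) (cross=-19.605)
θ=289°: ex = (C−B)/|BC| = (0.6564,-0.7544); ey = (0.7544,0.6564)
θ=289°: P = B + 3.17·ex + 2.37·ey = (4.1944,-1.7811)

θ=260°: 3.75 -1.48
θ=289°: 4.19 -1.78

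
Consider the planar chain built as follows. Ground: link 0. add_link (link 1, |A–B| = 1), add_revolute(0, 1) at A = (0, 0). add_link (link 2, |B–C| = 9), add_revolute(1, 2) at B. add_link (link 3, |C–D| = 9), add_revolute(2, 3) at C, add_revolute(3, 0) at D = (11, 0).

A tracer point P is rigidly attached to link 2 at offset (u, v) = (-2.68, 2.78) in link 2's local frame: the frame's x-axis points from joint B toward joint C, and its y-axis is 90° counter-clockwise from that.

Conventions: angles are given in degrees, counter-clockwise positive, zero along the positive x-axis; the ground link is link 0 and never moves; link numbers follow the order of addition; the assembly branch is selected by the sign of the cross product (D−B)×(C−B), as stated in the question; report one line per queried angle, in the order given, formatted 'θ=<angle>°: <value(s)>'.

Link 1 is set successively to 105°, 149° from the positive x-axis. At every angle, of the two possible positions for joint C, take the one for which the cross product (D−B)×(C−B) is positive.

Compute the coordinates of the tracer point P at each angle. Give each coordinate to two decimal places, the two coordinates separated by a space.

A=(0,0), D=(11.00,0)
θ=105°: B = A + 1.00·(cos105°, sin105°) = (-0.2588, 0.9659)
θ=105°: |BD| = 11.3002
θ=105°: circle(B,9.00) ∩ circle(D,9.00): a=5.6501, h=7.0055
θ=105°:   candidates: C₊=(5.9694,7.4628) cross=79.163; C₋=(4.7718,-6.4969) cross=-79.163
θ=105°:   branch + wants cross > 0 → take C=(5.9694,7.4628) (cross=79.163)
θ=105°: ex = (C−B)/|BC| = (0.6920,0.7219); ey = (-0.7219,0.6920)
θ=105°: P = B + -2.68·ex + 2.78·ey = (-4.1203,0.9551)
θ=149°: B = A + 1.00·(cos149°, sin149°) = (-0.8572, 0.5150)
θ=149°: |BD| = 11.8683
θ=149°: circle(B,9.00) ∩ circle(D,9.00): a=5.9342, h=6.7665
θ=149°:   candidates: C₊=(5.3651,7.0176) cross=80.307; C₋=(4.7778,-6.5026) cross=-80.307
θ=149°:   branch + wants cross > 0 → take C=(5.3651,7.0176) (cross=80.307)
θ=149°: ex = (C−B)/|BC| = (0.6914,0.7225); ey = (-0.7225,0.6914)
θ=149°: P = B + -2.68·ex + 2.78·ey = (-4.7186,0.5007)

θ=105°: -4.12 0.96
θ=149°: -4.72 0.50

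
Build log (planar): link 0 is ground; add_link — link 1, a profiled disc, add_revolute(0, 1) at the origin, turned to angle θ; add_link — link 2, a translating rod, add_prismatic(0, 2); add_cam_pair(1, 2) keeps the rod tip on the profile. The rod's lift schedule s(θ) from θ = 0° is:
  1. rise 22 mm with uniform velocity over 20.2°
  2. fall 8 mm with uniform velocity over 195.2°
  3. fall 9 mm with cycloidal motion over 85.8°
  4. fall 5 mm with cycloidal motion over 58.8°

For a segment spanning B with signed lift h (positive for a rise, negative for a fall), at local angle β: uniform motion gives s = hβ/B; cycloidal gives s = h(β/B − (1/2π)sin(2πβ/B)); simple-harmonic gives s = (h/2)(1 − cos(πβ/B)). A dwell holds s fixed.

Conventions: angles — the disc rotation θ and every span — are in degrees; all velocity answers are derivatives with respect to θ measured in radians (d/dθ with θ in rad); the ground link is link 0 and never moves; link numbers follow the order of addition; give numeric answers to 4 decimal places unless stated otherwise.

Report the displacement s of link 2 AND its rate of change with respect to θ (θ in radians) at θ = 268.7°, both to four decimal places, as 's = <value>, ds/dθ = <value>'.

seg 1 [0°–20.2°] uniform, h=22: full span → s += 22 → s = 22.0000
seg 2 [20.2°–215.4°] uniform, h=-8: full span → s += -8 → s = 14.0000
seg 3 [215.4°–301.2°] cycloidal, h=-9: θ=268.7° here. β=53.3, B=85.8. -9·(0.6212 − sin(2π·0.6212)/(2π)) = -6.5794 → s = 7.4206
velocity in seg [215.4°–301.2°] (cycloidal), θ in radians: β = 53.3° = 0.9303 rad, B = 85.8° = 1.4975 rad; ds/dθ = (h/B)(1 − cos(2πβ/B)) = ((-9)/1.4975)(1 − cos(2π·0.6212)) = -10.359722 mm/rad

s = 7.4206, ds/dθ = -10.3597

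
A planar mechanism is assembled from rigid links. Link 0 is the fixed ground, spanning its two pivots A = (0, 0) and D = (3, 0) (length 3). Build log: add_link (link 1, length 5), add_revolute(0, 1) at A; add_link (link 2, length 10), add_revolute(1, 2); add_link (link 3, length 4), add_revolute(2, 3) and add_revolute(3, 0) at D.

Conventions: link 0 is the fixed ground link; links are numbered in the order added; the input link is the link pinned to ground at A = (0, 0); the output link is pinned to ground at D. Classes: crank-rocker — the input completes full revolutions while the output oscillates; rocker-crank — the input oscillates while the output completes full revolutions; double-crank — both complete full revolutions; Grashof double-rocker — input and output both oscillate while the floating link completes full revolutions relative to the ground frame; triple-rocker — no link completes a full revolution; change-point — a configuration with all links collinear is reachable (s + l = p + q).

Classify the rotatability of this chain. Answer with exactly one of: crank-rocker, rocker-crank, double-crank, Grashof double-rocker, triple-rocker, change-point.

lengths: ground=3, input=5, coupler=10, output=4
sorted: s=3 (shortest), l=10 (longest), p+q=9
s + l = 13 vs p + q = 9
s + l > p + q → non-Grashof → no link fully rotates → triple-rocker

triple-rocker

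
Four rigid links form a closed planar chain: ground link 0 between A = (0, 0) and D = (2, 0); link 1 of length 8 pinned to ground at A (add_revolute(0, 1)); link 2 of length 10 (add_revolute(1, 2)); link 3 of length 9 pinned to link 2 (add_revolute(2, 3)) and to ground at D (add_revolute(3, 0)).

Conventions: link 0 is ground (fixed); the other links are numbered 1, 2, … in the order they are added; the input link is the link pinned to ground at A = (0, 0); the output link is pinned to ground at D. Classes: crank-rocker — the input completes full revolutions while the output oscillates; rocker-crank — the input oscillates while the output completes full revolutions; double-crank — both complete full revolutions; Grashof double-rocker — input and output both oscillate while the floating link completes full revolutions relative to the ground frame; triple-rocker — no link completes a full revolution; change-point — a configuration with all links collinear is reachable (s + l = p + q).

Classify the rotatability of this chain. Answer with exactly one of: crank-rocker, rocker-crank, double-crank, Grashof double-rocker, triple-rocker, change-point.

lengths: ground=2, input=8, coupler=10, output=9
sorted: s=2 (shortest), l=10 (longest), p+q=17
s + l = 12 vs p + q = 17
s + l < p + q (Grashof) with shortest = ground link → double-crank

double-crank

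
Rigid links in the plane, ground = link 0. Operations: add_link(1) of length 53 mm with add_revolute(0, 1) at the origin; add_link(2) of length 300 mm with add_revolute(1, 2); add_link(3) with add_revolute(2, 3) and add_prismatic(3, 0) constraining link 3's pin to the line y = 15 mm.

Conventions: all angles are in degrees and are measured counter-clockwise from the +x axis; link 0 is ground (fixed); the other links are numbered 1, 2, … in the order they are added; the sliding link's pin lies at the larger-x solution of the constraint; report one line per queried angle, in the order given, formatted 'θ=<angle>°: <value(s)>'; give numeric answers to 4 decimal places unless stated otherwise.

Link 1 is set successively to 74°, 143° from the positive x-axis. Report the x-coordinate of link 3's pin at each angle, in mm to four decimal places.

geometry: r = 53 mm, L = 300 mm, e = 15 mm
θ=74°: crank pin P = (r cos θ, r sin θ) = (14.608780, 50.946870)
θ=74°: h = r sin θ − e = 50.946870 − 15 = 35.946870
θ=74°: x = r cos θ + √(L² − h²) = 14.608780 + 297.838585 = 312.447365
θ=143°: crank pin P = (r cos θ, r sin θ) = (-42.327682, 31.896196)
θ=143°: h = r sin θ − e = 31.896196 − 15 = 16.896196
θ=143°: x = r cos θ + √(L² − h²) = -42.327682 + 299.523820 = 257.196138

θ=74°: 312.4474
θ=143°: 257.1961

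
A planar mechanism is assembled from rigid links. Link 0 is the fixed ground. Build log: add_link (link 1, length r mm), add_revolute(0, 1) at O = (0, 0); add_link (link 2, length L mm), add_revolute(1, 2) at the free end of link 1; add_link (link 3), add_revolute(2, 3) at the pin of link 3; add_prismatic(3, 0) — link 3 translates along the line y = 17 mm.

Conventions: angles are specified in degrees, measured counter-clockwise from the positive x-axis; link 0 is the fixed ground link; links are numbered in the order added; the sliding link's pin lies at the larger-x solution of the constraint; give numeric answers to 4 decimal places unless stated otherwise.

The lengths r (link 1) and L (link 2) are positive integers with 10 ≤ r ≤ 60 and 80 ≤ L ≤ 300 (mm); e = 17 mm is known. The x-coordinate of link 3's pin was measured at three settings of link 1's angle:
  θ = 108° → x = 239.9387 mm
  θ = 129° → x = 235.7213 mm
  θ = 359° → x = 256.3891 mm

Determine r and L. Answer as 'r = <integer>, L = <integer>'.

constraint per measurement: (x − r cos θ)² + (r sin θ − e)² = L²
subtracting the θ₁ and θ₂ equations cancels the r² and L² terms:
r = (x₁² − x₂²) / (2[(x₁cos θ₁ + e sin θ₁) − (x₂cos θ₂ + e sin θ₂)]) = 13.0000 → r = 13
L² = (x₁ − r cos θ₁)² + (r sin θ₁ − e)² = 59535.9863 → L = 244.0000 → L = 244
check at θ₃=359°: x = 256.3891 (printed 256.3891) ✓

r = 13, L = 244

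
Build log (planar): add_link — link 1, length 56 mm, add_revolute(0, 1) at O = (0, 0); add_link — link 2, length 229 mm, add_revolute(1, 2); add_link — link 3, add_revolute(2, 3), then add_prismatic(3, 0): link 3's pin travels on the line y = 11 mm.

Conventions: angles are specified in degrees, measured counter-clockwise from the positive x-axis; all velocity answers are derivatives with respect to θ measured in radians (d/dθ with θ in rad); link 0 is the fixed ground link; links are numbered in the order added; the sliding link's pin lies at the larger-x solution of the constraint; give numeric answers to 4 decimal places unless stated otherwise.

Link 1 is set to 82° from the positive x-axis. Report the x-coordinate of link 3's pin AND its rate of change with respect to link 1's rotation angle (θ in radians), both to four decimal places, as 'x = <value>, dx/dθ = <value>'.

geometry: r = 56 mm, L = 229 mm, e = 11 mm
crank pin P = (r cos θ, r sin θ) = (7.793694, 55.455012)
h = r sin θ − e = 55.455012 − 11 = 44.455012
x = r cos θ + √(L² − h²) = 7.793694 + 224.643611 = 232.437305
dx/dθ = −r sin θ − h·r cos θ/√(L² − h²) (θ in radians; h = 44.455012) = -56.997316

x = 232.4373, dx/dθ = -56.9973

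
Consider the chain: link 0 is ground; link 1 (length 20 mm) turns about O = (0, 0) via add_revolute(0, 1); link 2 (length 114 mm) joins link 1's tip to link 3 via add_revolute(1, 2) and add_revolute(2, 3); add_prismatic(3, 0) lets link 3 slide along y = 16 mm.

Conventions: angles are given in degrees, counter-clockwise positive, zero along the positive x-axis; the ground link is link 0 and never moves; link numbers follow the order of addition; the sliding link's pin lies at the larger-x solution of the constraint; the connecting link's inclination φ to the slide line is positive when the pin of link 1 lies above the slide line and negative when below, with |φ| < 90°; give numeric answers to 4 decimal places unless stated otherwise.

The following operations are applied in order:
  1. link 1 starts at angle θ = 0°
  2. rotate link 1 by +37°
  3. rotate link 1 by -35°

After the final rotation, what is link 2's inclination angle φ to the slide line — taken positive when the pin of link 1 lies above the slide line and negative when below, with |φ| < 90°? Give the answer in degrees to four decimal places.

geometry: r = 20 mm, L = 114 mm, e = 16 mm; θ starts at 0°
rotate link 1 by +37°: θ ← 0° +37° = 37°
rotate link 1 by -35°: θ ← 37° -35° = 2°
h = r sin θ − e = 0.697990 − 16 = -15.302010
sin φ = h / L = -15.302010 / 114 = -0.13422816
φ = arcsin(-0.13422816) = -7.713990°

-7.7140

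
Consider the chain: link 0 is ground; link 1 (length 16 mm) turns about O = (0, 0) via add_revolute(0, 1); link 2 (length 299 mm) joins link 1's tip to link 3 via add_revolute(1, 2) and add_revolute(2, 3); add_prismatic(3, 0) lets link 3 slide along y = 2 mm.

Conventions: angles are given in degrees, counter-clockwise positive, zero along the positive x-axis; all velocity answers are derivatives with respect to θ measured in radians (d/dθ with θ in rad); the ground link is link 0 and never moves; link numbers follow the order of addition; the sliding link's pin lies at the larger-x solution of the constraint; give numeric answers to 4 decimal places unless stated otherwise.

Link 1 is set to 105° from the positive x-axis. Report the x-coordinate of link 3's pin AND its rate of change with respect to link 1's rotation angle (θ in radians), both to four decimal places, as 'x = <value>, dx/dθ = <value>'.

geometry: r = 16 mm, L = 299 mm, e = 2 mm
crank pin P = (r cos θ, r sin θ) = (-4.141105, 15.454813)
h = r sin θ − e = 15.454813 − 2 = 13.454813
x = r cos θ + √(L² − h²) = -4.141105 + 298.697117 = 294.556013
dx/dθ = −r sin θ − h·r cos θ/√(L² − h²) (θ in radians; h = 13.454813) = -15.268277

x = 294.5560, dx/dθ = -15.2683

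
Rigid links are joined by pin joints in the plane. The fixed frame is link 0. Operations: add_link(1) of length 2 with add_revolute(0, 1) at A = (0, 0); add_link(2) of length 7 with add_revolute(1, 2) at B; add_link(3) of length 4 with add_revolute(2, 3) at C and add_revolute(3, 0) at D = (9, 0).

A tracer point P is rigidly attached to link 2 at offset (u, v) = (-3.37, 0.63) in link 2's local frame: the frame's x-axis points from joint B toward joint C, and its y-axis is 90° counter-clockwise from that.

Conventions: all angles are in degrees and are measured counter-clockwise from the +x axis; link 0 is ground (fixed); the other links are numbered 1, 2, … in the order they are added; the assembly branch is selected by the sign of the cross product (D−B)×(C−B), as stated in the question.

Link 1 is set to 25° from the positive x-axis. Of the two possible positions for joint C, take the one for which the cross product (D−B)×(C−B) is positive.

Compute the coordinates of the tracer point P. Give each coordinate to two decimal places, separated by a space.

A=(0,0), D=(9.00,0)
B = A + 2.00·(cos25°, sin25°) = (1.8126, 0.8452)
|BD| = 7.2369
circle(B,7.00) ∩ circle(D,4.00): a=5.8984, h=3.7694
  candidates: C₊=(8.1109,3.8999) cross=27.279; C₋=(7.2304,-3.5873) cross=-27.279
  branch + wants cross > 0 → take C=(8.1109,3.8999) (cross=27.279)
ex = (C−B)/|BC| = (0.8998,0.4364); ey = (-0.4364,0.8998)
P = B + -3.37·ex + 0.63·ey = (-1.4945,-0.0585)

-1.49 -0.06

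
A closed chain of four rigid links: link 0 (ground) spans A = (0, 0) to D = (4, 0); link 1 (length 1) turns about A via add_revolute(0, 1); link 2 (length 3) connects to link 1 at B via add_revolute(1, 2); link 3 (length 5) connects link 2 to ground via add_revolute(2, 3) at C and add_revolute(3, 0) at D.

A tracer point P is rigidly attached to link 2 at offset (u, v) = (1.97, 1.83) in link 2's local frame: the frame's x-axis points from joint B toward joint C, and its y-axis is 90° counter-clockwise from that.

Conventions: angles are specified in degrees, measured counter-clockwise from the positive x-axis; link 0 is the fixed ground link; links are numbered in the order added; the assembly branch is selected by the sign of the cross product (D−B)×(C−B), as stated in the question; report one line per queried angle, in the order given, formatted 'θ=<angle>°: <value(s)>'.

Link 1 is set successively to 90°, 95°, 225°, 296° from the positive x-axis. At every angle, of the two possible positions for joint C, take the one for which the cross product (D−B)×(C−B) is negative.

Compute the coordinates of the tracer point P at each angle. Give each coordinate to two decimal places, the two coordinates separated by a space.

A=(0,0), D=(4.00,0)
θ=90°: B = A + 1.00·(cos90°, sin90°) = (0.0000, 1.0000)
θ=90°: |BD| = 4.1231
θ=90°: circle(B,3.00) ∩ circle(D,5.00): a=0.1213, h=2.9975
θ=90°:   candidates: C₊=(0.8447,3.8786) cross=12.359; C₋=(-0.6094,-1.9375) cross=-12.359
θ=90°:   branch - wants cross < 0 → take C=(-0.6094,-1.9375) (cross=-12.359)
θ=90°: ex = (C−B)/|BC| = (-0.2031,-0.9792); ey = (0.9792,-0.2031)
θ=90°: P = B + 1.97·ex + 1.83·ey = (1.3917,-1.3006)
θ=95°: B = A + 1.00·(cos95°, sin95°) = (-0.0872, 0.9962)
θ=95°: |BD| = 4.2068
θ=95°: circle(B,3.00) ∩ circle(D,5.00): a=0.2017, h=2.9932
θ=95°:   candidates: C₊=(0.8176,3.8565) cross=12.592; C₋=(-0.6000,-1.9596) cross=-12.592
θ=95°:   branch - wants cross < 0 → take C=(-0.6000,-1.9596) (cross=-12.592)
θ=95°: ex = (C−B)/|BC| = (-0.1709,-0.9853); ey = (0.9853,-0.1709)
θ=95°: P = B + 1.97·ex + 1.83·ey = (1.3792,-1.2576)
θ=225°: B = A + 1.00·(cos225°, sin225°) = (-0.7071, -0.7071)
θ=225°: |BD| = 4.7599
θ=225°: circle(B,3.00) ∩ circle(D,5.00): a=0.6993, h=2.9174
θ=225°:   candidates: C₊=(-0.4490,2.2818) cross=13.886; C₋=(0.4178,-3.4882) cross=-13.886
θ=225°:   branch - wants cross < 0 → take C=(0.4178,-3.4882) (cross=-13.886)
θ=225°: ex = (C−B)/|BC| = (0.3750,-0.9270); ey = (0.9270,0.3750)
θ=225°: P = B + 1.97·ex + 1.83·ey = (1.7281,-1.8472)
θ=296°: B = A + 1.00·(cos296°, sin296°) = (0.4384, -0.8988)
θ=296°: |BD| = 3.6733
θ=296°: circle(B,3.00) ∩ circle(D,5.00): a=-0.3412, h=2.9805
θ=296°:   candidates: C₊=(-0.6218,1.9076) cross=10.948; C₋=(0.8368,-3.8722) cross=-10.948
θ=296°:   branch - wants cross < 0 → take C=(0.8368,-3.8722) (cross=-10.948)
θ=296°: ex = (C−B)/|BC| = (0.1328,-0.9911); ey = (0.9911,0.1328)
θ=296°: P = B + 1.97·ex + 1.83·ey = (2.5138,-2.6083)

θ=90°: 1.39 -1.30
θ=95°: 1.38 -1.26
θ=225°: 1.73 -1.85
θ=296°: 2.51 -2.61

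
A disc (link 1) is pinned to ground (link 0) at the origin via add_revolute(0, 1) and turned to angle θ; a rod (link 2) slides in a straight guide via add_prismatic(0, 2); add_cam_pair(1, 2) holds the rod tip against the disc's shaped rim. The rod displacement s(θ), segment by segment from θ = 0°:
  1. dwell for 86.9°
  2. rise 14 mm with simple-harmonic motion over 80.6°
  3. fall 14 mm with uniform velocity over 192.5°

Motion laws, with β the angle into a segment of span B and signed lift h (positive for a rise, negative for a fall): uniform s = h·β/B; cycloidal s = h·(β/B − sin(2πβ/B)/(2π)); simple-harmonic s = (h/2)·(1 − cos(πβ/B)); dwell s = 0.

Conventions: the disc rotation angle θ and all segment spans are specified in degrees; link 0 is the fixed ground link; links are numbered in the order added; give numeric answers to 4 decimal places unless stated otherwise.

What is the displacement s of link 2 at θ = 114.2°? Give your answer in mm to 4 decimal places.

segment 1 (0° to 86.9°, dwell): s unchanged at 0.0000
θ = 114.2° falls in segment 2 (86.9° to 167.5°, simple-harmonic, h = 14): β = 114.2 − 86.9 = 27.3°, B = 80.6°; Δs = 14/2·(1 − cos(π·0.3387)) = 3.6029; s = 0.0000 + 3.6029 = 3.6029

3.6029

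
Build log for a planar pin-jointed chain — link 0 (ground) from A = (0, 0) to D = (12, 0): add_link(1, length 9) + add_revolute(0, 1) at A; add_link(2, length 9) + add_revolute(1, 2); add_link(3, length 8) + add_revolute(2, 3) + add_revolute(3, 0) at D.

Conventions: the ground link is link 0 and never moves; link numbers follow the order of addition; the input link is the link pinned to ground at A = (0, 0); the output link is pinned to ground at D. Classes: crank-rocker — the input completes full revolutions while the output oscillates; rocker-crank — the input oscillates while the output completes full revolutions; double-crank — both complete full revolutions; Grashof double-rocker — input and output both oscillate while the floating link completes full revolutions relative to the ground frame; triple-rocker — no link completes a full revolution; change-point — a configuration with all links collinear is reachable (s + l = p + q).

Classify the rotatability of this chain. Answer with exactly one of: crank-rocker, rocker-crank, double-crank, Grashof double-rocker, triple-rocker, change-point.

lengths: ground=12, input=9, coupler=9, output=8
sorted: s=8 (shortest), l=12 (longest), p+q=18
s + l = 20 vs p + q = 18
s + l > p + q → non-Grashof → no link fully rotates → triple-rocker

triple-rocker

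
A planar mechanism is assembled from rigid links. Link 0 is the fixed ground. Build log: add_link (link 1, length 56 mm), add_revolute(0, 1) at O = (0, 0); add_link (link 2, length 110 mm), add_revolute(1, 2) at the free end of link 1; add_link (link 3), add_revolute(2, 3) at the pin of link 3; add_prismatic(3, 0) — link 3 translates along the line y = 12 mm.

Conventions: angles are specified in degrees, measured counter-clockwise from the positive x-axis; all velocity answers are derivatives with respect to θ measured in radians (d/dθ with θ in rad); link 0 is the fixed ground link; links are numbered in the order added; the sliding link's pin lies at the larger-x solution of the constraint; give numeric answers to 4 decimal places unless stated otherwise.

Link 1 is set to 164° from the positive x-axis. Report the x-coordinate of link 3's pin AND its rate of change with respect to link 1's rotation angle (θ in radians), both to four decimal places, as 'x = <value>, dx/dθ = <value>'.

geometry: r = 56 mm, L = 110 mm, e = 12 mm
crank pin P = (r cos θ, r sin θ) = (-53.830655, 15.435692)
h = r sin θ − e = 15.435692 − 12 = 3.435692
x = r cos θ + √(L² − h²) = -53.830655 + 109.946332 = 56.115677
dx/dθ = −r sin θ − h·r cos θ/√(L² − h²) (θ in radians; h = 3.435692) = -13.753548

x = 56.1157, dx/dθ = -13.7535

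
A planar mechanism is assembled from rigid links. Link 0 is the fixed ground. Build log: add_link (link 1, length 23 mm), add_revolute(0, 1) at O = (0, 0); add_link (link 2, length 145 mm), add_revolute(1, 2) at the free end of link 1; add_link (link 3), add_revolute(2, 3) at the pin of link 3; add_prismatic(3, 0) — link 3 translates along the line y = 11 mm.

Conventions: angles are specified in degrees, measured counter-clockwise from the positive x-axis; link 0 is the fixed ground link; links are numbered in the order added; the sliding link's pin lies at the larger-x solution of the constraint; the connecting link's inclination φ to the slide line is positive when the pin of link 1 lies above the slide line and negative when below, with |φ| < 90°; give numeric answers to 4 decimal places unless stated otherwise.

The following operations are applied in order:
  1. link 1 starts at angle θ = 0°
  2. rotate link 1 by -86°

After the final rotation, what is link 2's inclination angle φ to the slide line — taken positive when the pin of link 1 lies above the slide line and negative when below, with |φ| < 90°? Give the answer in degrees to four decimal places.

geometry: r = 23 mm, L = 145 mm, e = 11 mm; θ starts at 0°
rotate link 1 by -86°: θ ← 0° -86° = -86°
h = r sin θ − e = -22.943973 − 11 = -33.943973
sin φ = h / L = -33.943973 / 145 = -0.23409637
φ = arcsin(-0.23409637) = -13.538363°

-13.5384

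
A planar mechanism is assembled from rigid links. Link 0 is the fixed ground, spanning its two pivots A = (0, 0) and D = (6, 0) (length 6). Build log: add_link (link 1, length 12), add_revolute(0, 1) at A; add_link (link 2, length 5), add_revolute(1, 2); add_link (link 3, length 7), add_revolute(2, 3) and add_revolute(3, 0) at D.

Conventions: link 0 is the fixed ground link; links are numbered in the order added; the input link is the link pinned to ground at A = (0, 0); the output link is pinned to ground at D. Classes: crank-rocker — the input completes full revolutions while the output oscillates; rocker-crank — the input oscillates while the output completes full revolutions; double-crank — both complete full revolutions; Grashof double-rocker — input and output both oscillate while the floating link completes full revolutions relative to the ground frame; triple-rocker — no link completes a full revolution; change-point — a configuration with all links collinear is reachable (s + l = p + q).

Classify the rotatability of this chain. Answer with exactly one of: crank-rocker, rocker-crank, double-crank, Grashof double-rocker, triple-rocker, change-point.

lengths: ground=6, input=12, coupler=5, output=7
sorted: s=5 (shortest), l=12 (longest), p+q=13
s + l = 17 vs p + q = 13
s + l > p + q → non-Grashof → no link fully rotates → triple-rocker

triple-rocker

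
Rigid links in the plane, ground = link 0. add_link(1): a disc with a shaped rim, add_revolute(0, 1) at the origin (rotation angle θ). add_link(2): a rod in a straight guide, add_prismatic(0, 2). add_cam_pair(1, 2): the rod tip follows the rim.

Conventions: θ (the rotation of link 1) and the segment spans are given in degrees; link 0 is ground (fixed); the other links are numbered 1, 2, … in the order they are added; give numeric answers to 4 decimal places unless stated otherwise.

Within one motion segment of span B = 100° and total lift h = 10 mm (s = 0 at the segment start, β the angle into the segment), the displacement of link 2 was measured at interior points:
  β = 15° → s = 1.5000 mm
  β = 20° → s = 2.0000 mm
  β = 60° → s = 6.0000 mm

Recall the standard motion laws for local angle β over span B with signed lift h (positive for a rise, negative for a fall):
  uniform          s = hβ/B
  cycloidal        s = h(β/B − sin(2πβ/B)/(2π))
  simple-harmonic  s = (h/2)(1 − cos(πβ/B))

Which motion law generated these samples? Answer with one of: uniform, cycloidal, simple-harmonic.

candidates at β/B = r: uniform s = h·r (linear in β); cycloidal s = h·(r − sin(2πr)/(2π)); simple-harmonic s = (h/2)(1 − cos(πr))
β=15°: printed 1.5000 | uniform 1.5000, cycloidal 0.2124, simple-harmonic 0.5450
β=20°: printed 2.0000 | uniform 2.0000, cycloidal 0.4863, simple-harmonic 0.9549
β=60°: printed 6.0000 | uniform 6.0000, cycloidal 6.9355, simple-harmonic 6.5451
only one law matches every sample → uniform

uniform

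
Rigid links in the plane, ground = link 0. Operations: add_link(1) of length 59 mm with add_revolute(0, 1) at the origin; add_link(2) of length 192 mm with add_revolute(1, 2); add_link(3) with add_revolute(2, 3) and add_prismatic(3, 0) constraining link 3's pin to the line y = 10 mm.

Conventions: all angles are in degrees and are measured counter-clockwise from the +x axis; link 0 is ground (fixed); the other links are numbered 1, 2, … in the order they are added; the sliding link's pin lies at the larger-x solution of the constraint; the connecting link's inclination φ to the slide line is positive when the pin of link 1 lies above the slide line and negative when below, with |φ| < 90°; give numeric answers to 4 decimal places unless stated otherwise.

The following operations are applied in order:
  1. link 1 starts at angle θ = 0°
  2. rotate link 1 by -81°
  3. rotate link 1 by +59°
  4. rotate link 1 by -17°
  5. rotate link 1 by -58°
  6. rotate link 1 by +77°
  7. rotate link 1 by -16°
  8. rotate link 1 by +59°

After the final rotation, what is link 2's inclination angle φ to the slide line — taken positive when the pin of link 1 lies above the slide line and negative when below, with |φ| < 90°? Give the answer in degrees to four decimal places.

geometry: r = 59 mm, L = 192 mm, e = 10 mm; θ starts at 0°
rotate link 1 by -81°: θ ← 0° -81° = -81°
rotate link 1 by +59°: θ ← -81° +59° = -22°
rotate link 1 by -17°: θ ← -22° -17° = -39°
rotate link 1 by -58°: θ ← -39° -58° = -97°
rotate link 1 by +77°: θ ← -97° +77° = -20°
rotate link 1 by -16°: θ ← -20° -16° = -36°
rotate link 1 by +59°: θ ← -36° +59° = 23°
h = r sin θ − e = 23.053137 − 10 = 13.053137
sin φ = h / L = 13.053137 / 192 = 0.06798509
φ = arcsin(0.06798509) = 3.898265°

3.8983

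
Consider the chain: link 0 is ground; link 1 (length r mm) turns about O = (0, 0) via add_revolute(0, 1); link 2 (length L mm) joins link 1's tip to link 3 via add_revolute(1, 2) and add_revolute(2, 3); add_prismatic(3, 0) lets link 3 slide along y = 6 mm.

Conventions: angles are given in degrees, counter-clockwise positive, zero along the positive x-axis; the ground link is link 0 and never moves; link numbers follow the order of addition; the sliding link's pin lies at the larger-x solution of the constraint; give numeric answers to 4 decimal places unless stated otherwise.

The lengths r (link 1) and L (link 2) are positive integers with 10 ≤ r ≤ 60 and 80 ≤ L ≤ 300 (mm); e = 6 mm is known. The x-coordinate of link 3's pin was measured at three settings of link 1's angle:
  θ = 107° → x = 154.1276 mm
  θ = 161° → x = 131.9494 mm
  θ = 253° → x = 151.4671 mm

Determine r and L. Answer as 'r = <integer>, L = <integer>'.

constraint per measurement: (x − r cos θ)² + (r sin θ − e)² = L²
subtracting the θ₁ and θ₂ equations cancels the r² and L² terms:
r = (x₁² − x₂²) / (2[(x₁cos θ₁ + e sin θ₁) − (x₂cos θ₂ + e sin θ₂)]) = 38.0000 → r = 38
L² = (x₁ − r cos θ₁)² + (r sin θ₁ − e)² = 28223.9958 → L = 168.0000 → L = 168
check at θ₃=253°: x = 151.4671 (printed 151.4671) ✓

r = 38, L = 168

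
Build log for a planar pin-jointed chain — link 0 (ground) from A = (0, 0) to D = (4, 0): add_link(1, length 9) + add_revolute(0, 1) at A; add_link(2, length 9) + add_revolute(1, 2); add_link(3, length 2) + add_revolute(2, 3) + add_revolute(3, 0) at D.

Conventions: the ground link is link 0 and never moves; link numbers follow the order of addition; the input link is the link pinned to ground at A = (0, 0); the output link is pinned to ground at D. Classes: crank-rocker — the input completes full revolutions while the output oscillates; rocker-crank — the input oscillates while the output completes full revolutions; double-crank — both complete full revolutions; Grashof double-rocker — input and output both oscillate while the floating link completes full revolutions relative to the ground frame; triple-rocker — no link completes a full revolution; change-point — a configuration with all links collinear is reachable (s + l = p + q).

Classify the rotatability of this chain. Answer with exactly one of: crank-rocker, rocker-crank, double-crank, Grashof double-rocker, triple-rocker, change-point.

lengths: ground=4, input=9, coupler=9, output=2
sorted: s=2 (shortest), l=9 (longest), p+q=13
s + l = 11 vs p + q = 13
s + l < p + q (Grashof) with shortest = output link → rocker-crank

rocker-crank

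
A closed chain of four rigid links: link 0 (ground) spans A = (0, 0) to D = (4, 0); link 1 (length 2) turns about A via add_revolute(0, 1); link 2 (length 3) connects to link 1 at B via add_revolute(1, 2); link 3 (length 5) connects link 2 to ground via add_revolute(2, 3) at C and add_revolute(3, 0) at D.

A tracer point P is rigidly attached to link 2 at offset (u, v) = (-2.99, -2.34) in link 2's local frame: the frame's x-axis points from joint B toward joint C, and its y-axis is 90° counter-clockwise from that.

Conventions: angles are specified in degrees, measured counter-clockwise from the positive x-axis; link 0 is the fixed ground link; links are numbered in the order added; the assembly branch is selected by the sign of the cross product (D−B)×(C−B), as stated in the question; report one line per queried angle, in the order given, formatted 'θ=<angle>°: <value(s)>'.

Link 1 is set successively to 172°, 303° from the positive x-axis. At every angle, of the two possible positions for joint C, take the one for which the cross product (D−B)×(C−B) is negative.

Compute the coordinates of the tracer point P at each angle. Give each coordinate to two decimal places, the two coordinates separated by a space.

A=(0,0), D=(4.00,0)
θ=172°: B = A + 2.00·(cos172°, sin172°) = (-1.9805, 0.2783)
θ=172°: |BD| = 5.9870
θ=172°: circle(B,3.00) ∩ circle(D,5.00): a=1.6573, h=2.5007
θ=172°:   candidates: C₊=(-0.2088,2.6993) cross=14.972; C₋=(-0.4413,-2.2967) cross=-14.972
θ=172°:   branch - wants cross < 0 → take C=(-0.4413,-2.2967) (cross=-14.972)
θ=172°: ex = (C−B)/|BC| = (0.5131,-0.8583); ey = (0.8583,0.5131)
θ=172°: P = B + -2.99·ex + -2.34·ey = (-5.5232,1.6442)
θ=303°: B = A + 2.00·(cos303°, sin303°) = (1.0893, -1.6773)
θ=303°: |BD| = 3.3594
θ=303°: circle(B,3.00) ∩ circle(D,5.00): a=-0.7016, h=2.9168
θ=303°:   candidates: C₊=(-0.9750,0.4995) cross=9.799; C₋=(1.9377,-4.5549) cross=-9.799
θ=303°:   branch - wants cross < 0 → take C=(1.9377,-4.5549) (cross=-9.799)
θ=303°: ex = (C−B)/|BC| = (0.2828,-0.9592); ey = (0.9592,0.2828)
θ=303°: P = B + -2.99·ex + -2.34·ey = (-2.0008,0.5288)

θ=172°: -5.52 1.64
θ=303°: -2.00 0.53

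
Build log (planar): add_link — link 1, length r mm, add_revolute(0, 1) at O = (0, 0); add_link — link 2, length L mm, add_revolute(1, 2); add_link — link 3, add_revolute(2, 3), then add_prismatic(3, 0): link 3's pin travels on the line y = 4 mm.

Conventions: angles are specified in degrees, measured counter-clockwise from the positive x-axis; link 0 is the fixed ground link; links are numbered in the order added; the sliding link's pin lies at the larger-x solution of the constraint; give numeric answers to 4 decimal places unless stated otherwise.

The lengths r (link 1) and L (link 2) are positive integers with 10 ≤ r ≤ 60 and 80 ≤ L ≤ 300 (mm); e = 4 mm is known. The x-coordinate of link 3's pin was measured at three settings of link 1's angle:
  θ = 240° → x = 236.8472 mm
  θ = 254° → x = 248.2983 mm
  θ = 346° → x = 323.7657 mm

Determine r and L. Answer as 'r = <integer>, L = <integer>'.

constraint per measurement: (x − r cos θ)² + (r sin θ − e)² = L²
subtracting the θ₁ and θ₂ equations cancels the r² and L² terms:
r = (x₁² − x₂²) / (2[(x₁cos θ₁ + e sin θ₁) − (x₂cos θ₂ + e sin θ₂)]) = 55.9998 → r = 56
L² = (x₁ − r cos θ₁)² + (r sin θ₁ − e)² = 72900.0187 → L = 270.0000 → L = 270
check at θ₃=346°: x = 323.7657 (printed 323.7657) ✓

r = 56, L = 270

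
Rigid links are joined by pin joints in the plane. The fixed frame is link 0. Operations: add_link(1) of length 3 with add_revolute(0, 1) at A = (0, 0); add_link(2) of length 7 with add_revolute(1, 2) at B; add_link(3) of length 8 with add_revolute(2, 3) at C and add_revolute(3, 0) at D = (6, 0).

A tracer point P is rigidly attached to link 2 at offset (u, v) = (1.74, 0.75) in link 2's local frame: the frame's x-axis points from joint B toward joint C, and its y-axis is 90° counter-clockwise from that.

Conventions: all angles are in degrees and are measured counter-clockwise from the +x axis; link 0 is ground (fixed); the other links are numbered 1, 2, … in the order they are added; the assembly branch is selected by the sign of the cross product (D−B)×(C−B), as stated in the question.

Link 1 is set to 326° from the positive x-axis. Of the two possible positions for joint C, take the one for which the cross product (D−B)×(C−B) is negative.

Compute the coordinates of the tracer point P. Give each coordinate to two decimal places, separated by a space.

A=(0,0), D=(6.00,0)
B = A + 3.00·(cos326°, sin326°) = (2.4871, -1.6776)
|BD| = 3.8929
circle(B,7.00) ∩ circle(D,8.00): a=0.0199, h=7.0000
  candidates: C₊=(-0.5115,4.6476) cross=27.250; C₋=(5.5216,-7.9857) cross=-27.250
  branch - wants cross < 0 → take C=(5.5216,-7.9857) (cross=-27.250)
ex = (C−B)/|BC| = (0.4335,-0.9012); ey = (0.9012,0.4335)
P = B + 1.74·ex + 0.75·ey = (3.9173,-2.9205)

3.92 -2.92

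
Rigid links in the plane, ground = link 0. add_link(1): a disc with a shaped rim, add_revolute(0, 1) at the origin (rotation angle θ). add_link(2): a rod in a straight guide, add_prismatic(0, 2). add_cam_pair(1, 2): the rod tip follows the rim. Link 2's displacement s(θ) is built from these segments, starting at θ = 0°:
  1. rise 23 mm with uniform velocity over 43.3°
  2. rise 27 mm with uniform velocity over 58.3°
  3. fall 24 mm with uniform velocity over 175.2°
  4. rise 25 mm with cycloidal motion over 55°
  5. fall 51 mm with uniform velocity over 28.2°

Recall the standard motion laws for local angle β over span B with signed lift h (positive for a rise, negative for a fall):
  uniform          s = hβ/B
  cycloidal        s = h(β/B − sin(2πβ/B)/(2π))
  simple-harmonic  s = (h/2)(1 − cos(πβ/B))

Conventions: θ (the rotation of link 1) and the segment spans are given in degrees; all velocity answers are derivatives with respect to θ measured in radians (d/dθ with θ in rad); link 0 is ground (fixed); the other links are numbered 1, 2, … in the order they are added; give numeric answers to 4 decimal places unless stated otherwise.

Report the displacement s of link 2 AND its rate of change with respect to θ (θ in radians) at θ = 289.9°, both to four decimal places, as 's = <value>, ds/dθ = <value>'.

segment 1 (0° to 43.3°, uniform, h = 23) is passed completely: s = 0.0000 + (23) = 23.0000
segment 2 (43.3° to 101.6°, uniform, h = 27) is passed completely: s = 23.0000 + (27) = 50.0000
segment 3 (101.6° to 276.8°, uniform, h = -24) is passed completely: s = 50.0000 + (-24) = 26.0000
θ = 289.9° falls in segment 4 (276.8° to 331.8°, cycloidal, h = 25): β = 289.9 − 276.8 = 13.1°, B = 55°; Δs = 25·(0.2382 − sin(2π·0.2382)/(2π)) = 1.9866; s = 26.0000 + 1.9866 = 27.9866
velocity in seg [276.8°–331.8°] (cycloidal), θ in radians: β = 13.1° = 0.2286 rad, B = 55° = 0.9599 rad; ds/dθ = (h/B)(1 − cos(2πβ/B)) = (25/0.9599)(1 − cos(2π·0.2382)) = 24.111429 mm/rad

s = 27.9866, ds/dθ = 24.1114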